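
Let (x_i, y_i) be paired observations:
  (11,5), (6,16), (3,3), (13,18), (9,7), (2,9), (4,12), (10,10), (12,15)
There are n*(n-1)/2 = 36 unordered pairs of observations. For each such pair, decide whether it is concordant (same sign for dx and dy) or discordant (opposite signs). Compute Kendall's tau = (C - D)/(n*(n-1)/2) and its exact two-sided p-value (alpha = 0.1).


Step 1: Enumerate the 36 unordered pairs (i,j) with i<j and classify each by sign(x_j-x_i) * sign(y_j-y_i).
  (1,2):dx=-5,dy=+11->D; (1,3):dx=-8,dy=-2->C; (1,4):dx=+2,dy=+13->C; (1,5):dx=-2,dy=+2->D
  (1,6):dx=-9,dy=+4->D; (1,7):dx=-7,dy=+7->D; (1,8):dx=-1,dy=+5->D; (1,9):dx=+1,dy=+10->C
  (2,3):dx=-3,dy=-13->C; (2,4):dx=+7,dy=+2->C; (2,5):dx=+3,dy=-9->D; (2,6):dx=-4,dy=-7->C
  (2,7):dx=-2,dy=-4->C; (2,8):dx=+4,dy=-6->D; (2,9):dx=+6,dy=-1->D; (3,4):dx=+10,dy=+15->C
  (3,5):dx=+6,dy=+4->C; (3,6):dx=-1,dy=+6->D; (3,7):dx=+1,dy=+9->C; (3,8):dx=+7,dy=+7->C
  (3,9):dx=+9,dy=+12->C; (4,5):dx=-4,dy=-11->C; (4,6):dx=-11,dy=-9->C; (4,7):dx=-9,dy=-6->C
  (4,8):dx=-3,dy=-8->C; (4,9):dx=-1,dy=-3->C; (5,6):dx=-7,dy=+2->D; (5,7):dx=-5,dy=+5->D
  (5,8):dx=+1,dy=+3->C; (5,9):dx=+3,dy=+8->C; (6,7):dx=+2,dy=+3->C; (6,8):dx=+8,dy=+1->C
  (6,9):dx=+10,dy=+6->C; (7,8):dx=+6,dy=-2->D; (7,9):dx=+8,dy=+3->C; (8,9):dx=+2,dy=+5->C
Step 2: C = 24, D = 12, total pairs = 36.
Step 3: tau = (C - D)/(n(n-1)/2) = (24 - 12)/36 = 0.333333.
Step 4: Exact two-sided p-value (enumerate n! = 362880 permutations of y under H0): p = 0.259518.
Step 5: alpha = 0.1. fail to reject H0.

tau_b = 0.3333 (C=24, D=12), p = 0.259518, fail to reject H0.


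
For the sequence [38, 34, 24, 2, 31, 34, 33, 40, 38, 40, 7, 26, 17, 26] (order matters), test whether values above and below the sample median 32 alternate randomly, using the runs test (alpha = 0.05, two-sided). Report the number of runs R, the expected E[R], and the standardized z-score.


Step 1: Compute median = 32; label A = above, B = below.
Labels in order: AABBBAAAAABBBB  (n_A = 7, n_B = 7)
Step 2: Count runs R = 4.
Step 3: Under H0 (random ordering), E[R] = 2*n_A*n_B/(n_A+n_B) + 1 = 2*7*7/14 + 1 = 8.0000.
        Var[R] = 2*n_A*n_B*(2*n_A*n_B - n_A - n_B) / ((n_A+n_B)^2 * (n_A+n_B-1)) = 8232/2548 = 3.2308.
        SD[R] = 1.7974.
Step 4: Continuity-corrected z = (R + 0.5 - E[R]) / SD[R] = (4 + 0.5 - 8.0000) / 1.7974 = -1.9472.
Step 5: Two-sided p-value via normal approximation = 2*(1 - Phi(|z|)) = 0.051508.
Step 6: alpha = 0.05. fail to reject H0.

R = 4, z = -1.9472, p = 0.051508, fail to reject H0.


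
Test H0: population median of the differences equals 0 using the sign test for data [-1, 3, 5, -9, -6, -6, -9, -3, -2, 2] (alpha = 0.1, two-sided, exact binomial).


Step 1: Discard zero differences. Original n = 10; n_eff = number of nonzero differences = 10.
Nonzero differences (with sign): -1, +3, +5, -9, -6, -6, -9, -3, -2, +2
Step 2: Count signs: positive = 3, negative = 7.
Step 3: Under H0: P(positive) = 0.5, so the number of positives S ~ Bin(10, 0.5).
Step 4: Two-sided exact p-value = sum of Bin(10,0.5) probabilities at or below the observed probability = 0.343750.
Step 5: alpha = 0.1. fail to reject H0.

n_eff = 10, pos = 3, neg = 7, p = 0.343750, fail to reject H0.


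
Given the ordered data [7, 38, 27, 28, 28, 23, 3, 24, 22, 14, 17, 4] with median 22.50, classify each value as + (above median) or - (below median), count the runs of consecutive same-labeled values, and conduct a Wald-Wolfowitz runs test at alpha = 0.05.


Step 1: Compute median = 22.50; label A = above, B = below.
Labels in order: BAAAAABABBBB  (n_A = 6, n_B = 6)
Step 2: Count runs R = 5.
Step 3: Under H0 (random ordering), E[R] = 2*n_A*n_B/(n_A+n_B) + 1 = 2*6*6/12 + 1 = 7.0000.
        Var[R] = 2*n_A*n_B*(2*n_A*n_B - n_A - n_B) / ((n_A+n_B)^2 * (n_A+n_B-1)) = 4320/1584 = 2.7273.
        SD[R] = 1.6514.
Step 4: Continuity-corrected z = (R + 0.5 - E[R]) / SD[R] = (5 + 0.5 - 7.0000) / 1.6514 = -0.9083.
Step 5: Two-sided p-value via normal approximation = 2*(1 - Phi(|z|)) = 0.363722.
Step 6: alpha = 0.05. fail to reject H0.

R = 5, z = -0.9083, p = 0.363722, fail to reject H0.


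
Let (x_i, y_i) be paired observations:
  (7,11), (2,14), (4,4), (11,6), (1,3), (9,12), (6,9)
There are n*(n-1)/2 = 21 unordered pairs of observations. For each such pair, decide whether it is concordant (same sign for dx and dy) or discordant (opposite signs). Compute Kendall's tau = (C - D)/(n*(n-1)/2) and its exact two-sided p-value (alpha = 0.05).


Step 1: Enumerate the 21 unordered pairs (i,j) with i<j and classify each by sign(x_j-x_i) * sign(y_j-y_i).
  (1,2):dx=-5,dy=+3->D; (1,3):dx=-3,dy=-7->C; (1,4):dx=+4,dy=-5->D; (1,5):dx=-6,dy=-8->C
  (1,6):dx=+2,dy=+1->C; (1,7):dx=-1,dy=-2->C; (2,3):dx=+2,dy=-10->D; (2,4):dx=+9,dy=-8->D
  (2,5):dx=-1,dy=-11->C; (2,6):dx=+7,dy=-2->D; (2,7):dx=+4,dy=-5->D; (3,4):dx=+7,dy=+2->C
  (3,5):dx=-3,dy=-1->C; (3,6):dx=+5,dy=+8->C; (3,7):dx=+2,dy=+5->C; (4,5):dx=-10,dy=-3->C
  (4,6):dx=-2,dy=+6->D; (4,7):dx=-5,dy=+3->D; (5,6):dx=+8,dy=+9->C; (5,7):dx=+5,dy=+6->C
  (6,7):dx=-3,dy=-3->C
Step 2: C = 13, D = 8, total pairs = 21.
Step 3: tau = (C - D)/(n(n-1)/2) = (13 - 8)/21 = 0.238095.
Step 4: Exact two-sided p-value (enumerate n! = 5040 permutations of y under H0): p = 0.561905.
Step 5: alpha = 0.05. fail to reject H0.

tau_b = 0.2381 (C=13, D=8), p = 0.561905, fail to reject H0.


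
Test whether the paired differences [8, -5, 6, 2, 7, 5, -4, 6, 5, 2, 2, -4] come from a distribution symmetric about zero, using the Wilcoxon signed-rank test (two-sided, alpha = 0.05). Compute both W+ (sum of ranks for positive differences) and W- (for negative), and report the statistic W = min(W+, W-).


Step 1: Drop any zero differences (none here) and take |d_i|.
|d| = [8, 5, 6, 2, 7, 5, 4, 6, 5, 2, 2, 4]
Step 2: Midrank |d_i| (ties get averaged ranks).
ranks: |8|->12, |5|->7, |6|->9.5, |2|->2, |7|->11, |5|->7, |4|->4.5, |6|->9.5, |5|->7, |2|->2, |2|->2, |4|->4.5
Step 3: Attach original signs; sum ranks with positive sign and with negative sign.
W+ = 12 + 9.5 + 2 + 11 + 7 + 9.5 + 7 + 2 + 2 = 62
W- = 7 + 4.5 + 4.5 = 16
(Check: W+ + W- = 78 should equal n(n+1)/2 = 78.)
Step 4: Test statistic W = min(W+, W-) = 16.
Step 5: Ties in |d|, so use the tie-corrected normal approximation.
        E[W] = n(n+1)/4 = 12*13/4 = 39.
        Tie groups: |d|=2 (t=3), |d|=4 (t=2), |d|=5 (t=3), |d|=6 (t=2); sum(t^3 - t) = 60.
        Var[W] = n(n+1)(2n+1)/24 - sum(t^3-t)/48 = 3900/24 - 60/48 = 161.25.
        z = (W - E[W]) / sqrt(Var[W]) = (16 - 39) / 12.6984 = -1.8112.
        Two-sided p = 2*Phi(z) = 0.070102.
Step 6: alpha = 0.05. fail to reject H0.

W+ = 62, W- = 16, W = min = 16, p = 0.070102, fail to reject H0.


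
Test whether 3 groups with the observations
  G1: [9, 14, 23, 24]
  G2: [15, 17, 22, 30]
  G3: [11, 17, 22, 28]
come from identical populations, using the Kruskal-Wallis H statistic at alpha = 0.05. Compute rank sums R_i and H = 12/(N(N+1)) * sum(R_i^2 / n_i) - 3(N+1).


Step 1: Combine all N = 12 observations and assign midranks.
sorted (value, group, rank): (9,G1,1), (11,G3,2), (14,G1,3), (15,G2,4), (17,G2,5.5), (17,G3,5.5), (22,G2,7.5), (22,G3,7.5), (23,G1,9), (24,G1,10), (28,G3,11), (30,G2,12)
Step 2: Sum ranks within each group.
R_1 = 23 (n_1 = 4)
R_2 = 29 (n_2 = 4)
R_3 = 26 (n_3 = 4)
Step 3: H = 12/(N(N+1)) * sum(R_i^2/n_i) - 3(N+1)
     = 12/(12*13) * (23^2/4 + 29^2/4 + 26^2/4) - 3*13
     = 0.076923 * 511.5 - 39
     = 0.346154.
Step 4: Ties present; correction factor C = 1 - 12/(12^3 - 12) = 0.993007. Corrected H = 0.346154 / 0.993007 = 0.348592.
Step 5: Under H0, H ~ chi^2(2); p-value = 0.840048.
Step 6: alpha = 0.05. fail to reject H0.

H = 0.3486, df = 2, p = 0.840048, fail to reject H0.


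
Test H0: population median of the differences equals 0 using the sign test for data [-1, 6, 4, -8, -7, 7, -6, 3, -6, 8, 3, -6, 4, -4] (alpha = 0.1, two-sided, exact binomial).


Step 1: Discard zero differences. Original n = 14; n_eff = number of nonzero differences = 14.
Nonzero differences (with sign): -1, +6, +4, -8, -7, +7, -6, +3, -6, +8, +3, -6, +4, -4
Step 2: Count signs: positive = 7, negative = 7.
Step 3: Under H0: P(positive) = 0.5, so the number of positives S ~ Bin(14, 0.5).
Step 4: Two-sided exact p-value = sum of Bin(14,0.5) probabilities at or below the observed probability = 1.000000.
Step 5: alpha = 0.1. fail to reject H0.

n_eff = 14, pos = 7, neg = 7, p = 1.000000, fail to reject H0.


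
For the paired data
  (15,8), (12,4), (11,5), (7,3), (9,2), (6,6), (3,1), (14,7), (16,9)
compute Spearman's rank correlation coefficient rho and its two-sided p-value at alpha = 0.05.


Step 1: Rank x and y separately (midranks; no ties here).
rank(x): 15->8, 12->6, 11->5, 7->3, 9->4, 6->2, 3->1, 14->7, 16->9
rank(y): 8->8, 4->4, 5->5, 3->3, 2->2, 6->6, 1->1, 7->7, 9->9
Step 2: d_i = R_x(i) - R_y(i); compute d_i^2.
  (8-8)^2=0, (6-4)^2=4, (5-5)^2=0, (3-3)^2=0, (4-2)^2=4, (2-6)^2=16, (1-1)^2=0, (7-7)^2=0, (9-9)^2=0
sum(d^2) = 24.
Step 3: rho = 1 - 6*24 / (9*(9^2 - 1)) = 1 - 144/720 = 0.800000.
Step 4: Under H0, t = rho * sqrt((n-2)/(1-rho^2)) = 3.5277 ~ t(7).
Step 5: Two-sided p-value from the t-distribution with 7 df = 0.009628.
Step 6: alpha = 0.05. reject H0.

rho = 0.8000, p = 0.009628, reject H0 at alpha = 0.05.


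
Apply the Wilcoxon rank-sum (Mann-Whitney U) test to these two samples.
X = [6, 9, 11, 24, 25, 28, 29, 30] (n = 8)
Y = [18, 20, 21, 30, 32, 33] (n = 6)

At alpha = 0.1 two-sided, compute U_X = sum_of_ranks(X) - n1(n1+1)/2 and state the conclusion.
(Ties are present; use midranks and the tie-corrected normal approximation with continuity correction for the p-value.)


Step 1: Combine and sort all 14 observations; assign midranks.
sorted (value, group): (6,X), (9,X), (11,X), (18,Y), (20,Y), (21,Y), (24,X), (25,X), (28,X), (29,X), (30,X), (30,Y), (32,Y), (33,Y)
ranks: 6->1, 9->2, 11->3, 18->4, 20->5, 21->6, 24->7, 25->8, 28->9, 29->10, 30->11.5, 30->11.5, 32->13, 33->14
Step 2: Rank sum for X: R1 = 1 + 2 + 3 + 7 + 8 + 9 + 10 + 11.5 = 51.5.
Step 3: U_X = R1 - n1(n1+1)/2 = 51.5 - 8*9/2 = 51.5 - 36 = 15.5.
       U_Y = n1*n2 - U_X = 48 - 15.5 = 32.5.
Step 4: Ties are present, so use the tie-corrected normal approximation (with continuity correction) for the p-value.
Step 5: p-value = 0.301168; compare to alpha = 0.1. fail to reject H0.

U_X = 15.5, p = 0.301168, fail to reject H0 at alpha = 0.1.


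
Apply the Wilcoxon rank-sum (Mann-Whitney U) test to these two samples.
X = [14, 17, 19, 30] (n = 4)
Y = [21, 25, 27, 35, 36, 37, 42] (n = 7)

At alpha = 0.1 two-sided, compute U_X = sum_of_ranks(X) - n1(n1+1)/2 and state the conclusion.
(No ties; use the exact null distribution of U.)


Step 1: Combine and sort all 11 observations; assign midranks.
sorted (value, group): (14,X), (17,X), (19,X), (21,Y), (25,Y), (27,Y), (30,X), (35,Y), (36,Y), (37,Y), (42,Y)
ranks: 14->1, 17->2, 19->3, 21->4, 25->5, 27->6, 30->7, 35->8, 36->9, 37->10, 42->11
Step 2: Rank sum for X: R1 = 1 + 2 + 3 + 7 = 13.
Step 3: U_X = R1 - n1(n1+1)/2 = 13 - 4*5/2 = 13 - 10 = 3.
       U_Y = n1*n2 - U_X = 28 - 3 = 25.
Step 4: No ties, so the exact null distribution of U (based on enumerating the C(11,4) = 330 equally likely rank assignments) gives the two-sided p-value.
Step 5: p-value = 0.042424; compare to alpha = 0.1. reject H0.

U_X = 3, p = 0.042424, reject H0 at alpha = 0.1.


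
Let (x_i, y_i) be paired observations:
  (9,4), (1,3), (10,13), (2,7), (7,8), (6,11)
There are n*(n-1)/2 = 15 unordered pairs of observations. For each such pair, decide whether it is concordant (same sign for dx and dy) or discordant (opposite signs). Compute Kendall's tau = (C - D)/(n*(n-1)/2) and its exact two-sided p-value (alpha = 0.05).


Step 1: Enumerate the 15 unordered pairs (i,j) with i<j and classify each by sign(x_j-x_i) * sign(y_j-y_i).
  (1,2):dx=-8,dy=-1->C; (1,3):dx=+1,dy=+9->C; (1,4):dx=-7,dy=+3->D; (1,5):dx=-2,dy=+4->D
  (1,6):dx=-3,dy=+7->D; (2,3):dx=+9,dy=+10->C; (2,4):dx=+1,dy=+4->C; (2,5):dx=+6,dy=+5->C
  (2,6):dx=+5,dy=+8->C; (3,4):dx=-8,dy=-6->C; (3,5):dx=-3,dy=-5->C; (3,6):dx=-4,dy=-2->C
  (4,5):dx=+5,dy=+1->C; (4,6):dx=+4,dy=+4->C; (5,6):dx=-1,dy=+3->D
Step 2: C = 11, D = 4, total pairs = 15.
Step 3: tau = (C - D)/(n(n-1)/2) = (11 - 4)/15 = 0.466667.
Step 4: Exact two-sided p-value (enumerate n! = 720 permutations of y under H0): p = 0.272222.
Step 5: alpha = 0.05. fail to reject H0.

tau_b = 0.4667 (C=11, D=4), p = 0.272222, fail to reject H0.


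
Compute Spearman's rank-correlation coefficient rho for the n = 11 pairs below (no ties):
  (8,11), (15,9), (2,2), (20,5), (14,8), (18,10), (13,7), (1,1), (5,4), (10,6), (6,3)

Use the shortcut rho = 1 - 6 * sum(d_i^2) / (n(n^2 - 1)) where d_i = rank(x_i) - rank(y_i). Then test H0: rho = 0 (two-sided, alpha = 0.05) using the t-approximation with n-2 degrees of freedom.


Step 1: Rank x and y separately (midranks; no ties here).
rank(x): 8->5, 15->9, 2->2, 20->11, 14->8, 18->10, 13->7, 1->1, 5->3, 10->6, 6->4
rank(y): 11->11, 9->9, 2->2, 5->5, 8->8, 10->10, 7->7, 1->1, 4->4, 6->6, 3->3
Step 2: d_i = R_x(i) - R_y(i); compute d_i^2.
  (5-11)^2=36, (9-9)^2=0, (2-2)^2=0, (11-5)^2=36, (8-8)^2=0, (10-10)^2=0, (7-7)^2=0, (1-1)^2=0, (3-4)^2=1, (6-6)^2=0, (4-3)^2=1
sum(d^2) = 74.
Step 3: rho = 1 - 6*74 / (11*(11^2 - 1)) = 1 - 444/1320 = 0.663636.
Step 4: Under H0, t = rho * sqrt((n-2)/(1-rho^2)) = 2.6614 ~ t(9).
Step 5: Two-sided p-value from the t-distribution with 9 df = 0.025984.
Step 6: alpha = 0.05. reject H0.

rho = 0.6636, p = 0.025984, reject H0 at alpha = 0.05.


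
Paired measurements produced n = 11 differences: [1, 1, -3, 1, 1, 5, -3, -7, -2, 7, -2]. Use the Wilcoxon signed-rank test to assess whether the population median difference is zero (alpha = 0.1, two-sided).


Step 1: Drop any zero differences (none here) and take |d_i|.
|d| = [1, 1, 3, 1, 1, 5, 3, 7, 2, 7, 2]
Step 2: Midrank |d_i| (ties get averaged ranks).
ranks: |1|->2.5, |1|->2.5, |3|->7.5, |1|->2.5, |1|->2.5, |5|->9, |3|->7.5, |7|->10.5, |2|->5.5, |7|->10.5, |2|->5.5
Step 3: Attach original signs; sum ranks with positive sign and with negative sign.
W+ = 2.5 + 2.5 + 2.5 + 2.5 + 9 + 10.5 = 29.5
W- = 7.5 + 7.5 + 10.5 + 5.5 + 5.5 = 36.5
(Check: W+ + W- = 66 should equal n(n+1)/2 = 66.)
Step 4: Test statistic W = min(W+, W-) = 29.5.
Step 5: Ties in |d|, so use the tie-corrected normal approximation.
        E[W] = n(n+1)/4 = 11*12/4 = 33.
        Tie groups: |d|=1 (t=4), |d|=2 (t=2), |d|=3 (t=2), |d|=7 (t=2); sum(t^3 - t) = 78.
        Var[W] = n(n+1)(2n+1)/24 - sum(t^3-t)/48 = 3036/24 - 78/48 = 124.875.
        z = (W - E[W]) / sqrt(Var[W]) = (29.5 - 33) / 11.1747 = -0.3132.
        Two-sided p = 2*Phi(z) = 0.754124.
Step 6: alpha = 0.1. fail to reject H0.

W+ = 29.5, W- = 36.5, W = min = 29.5, p = 0.754124, fail to reject H0.


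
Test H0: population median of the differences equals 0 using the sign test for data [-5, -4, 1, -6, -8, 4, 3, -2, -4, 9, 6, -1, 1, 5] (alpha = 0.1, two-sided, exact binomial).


Step 1: Discard zero differences. Original n = 14; n_eff = number of nonzero differences = 14.
Nonzero differences (with sign): -5, -4, +1, -6, -8, +4, +3, -2, -4, +9, +6, -1, +1, +5
Step 2: Count signs: positive = 7, negative = 7.
Step 3: Under H0: P(positive) = 0.5, so the number of positives S ~ Bin(14, 0.5).
Step 4: Two-sided exact p-value = sum of Bin(14,0.5) probabilities at or below the observed probability = 1.000000.
Step 5: alpha = 0.1. fail to reject H0.

n_eff = 14, pos = 7, neg = 7, p = 1.000000, fail to reject H0.


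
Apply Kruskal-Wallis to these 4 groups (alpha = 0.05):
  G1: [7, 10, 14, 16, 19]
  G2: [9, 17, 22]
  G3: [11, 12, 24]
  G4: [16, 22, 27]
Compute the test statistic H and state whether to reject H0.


Step 1: Combine all N = 14 observations and assign midranks.
sorted (value, group, rank): (7,G1,1), (9,G2,2), (10,G1,3), (11,G3,4), (12,G3,5), (14,G1,6), (16,G1,7.5), (16,G4,7.5), (17,G2,9), (19,G1,10), (22,G2,11.5), (22,G4,11.5), (24,G3,13), (27,G4,14)
Step 2: Sum ranks within each group.
R_1 = 27.5 (n_1 = 5)
R_2 = 22.5 (n_2 = 3)
R_3 = 22 (n_3 = 3)
R_4 = 33 (n_4 = 3)
Step 3: H = 12/(N(N+1)) * sum(R_i^2/n_i) - 3(N+1)
     = 12/(14*15) * (27.5^2/5 + 22.5^2/3 + 22^2/3 + 33^2/3) - 3*15
     = 0.057143 * 844.333 - 45
     = 3.247619.
Step 4: Ties present; correction factor C = 1 - 12/(14^3 - 14) = 0.995604. Corrected H = 3.247619 / 0.995604 = 3.261957.
Step 5: Under H0, H ~ chi^2(3); p-value = 0.352973.
Step 6: alpha = 0.05. fail to reject H0.

H = 3.2620, df = 3, p = 0.352973, fail to reject H0.


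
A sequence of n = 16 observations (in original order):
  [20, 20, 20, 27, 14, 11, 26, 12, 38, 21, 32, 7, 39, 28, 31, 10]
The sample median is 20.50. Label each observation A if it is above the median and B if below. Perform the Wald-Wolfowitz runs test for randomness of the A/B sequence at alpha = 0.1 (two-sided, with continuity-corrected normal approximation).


Step 1: Compute median = 20.50; label A = above, B = below.
Labels in order: BBBABBABAAABAAAB  (n_A = 8, n_B = 8)
Step 2: Count runs R = 9.
Step 3: Under H0 (random ordering), E[R] = 2*n_A*n_B/(n_A+n_B) + 1 = 2*8*8/16 + 1 = 9.0000.
        Var[R] = 2*n_A*n_B*(2*n_A*n_B - n_A - n_B) / ((n_A+n_B)^2 * (n_A+n_B-1)) = 14336/3840 = 3.7333.
        SD[R] = 1.9322.
Step 4: R = E[R], so z = 0 with no continuity correction.
Step 5: Two-sided p-value via normal approximation = 2*(1 - Phi(|z|)) = 1.000000.
Step 6: alpha = 0.1. fail to reject H0.

R = 9, z = 0.0000, p = 1.000000, fail to reject H0.


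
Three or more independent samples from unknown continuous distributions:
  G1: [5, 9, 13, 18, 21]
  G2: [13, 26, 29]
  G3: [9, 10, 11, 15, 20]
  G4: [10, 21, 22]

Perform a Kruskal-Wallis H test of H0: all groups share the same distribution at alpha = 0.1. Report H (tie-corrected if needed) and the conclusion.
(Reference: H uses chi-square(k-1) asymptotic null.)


Step 1: Combine all N = 16 observations and assign midranks.
sorted (value, group, rank): (5,G1,1), (9,G1,2.5), (9,G3,2.5), (10,G3,4.5), (10,G4,4.5), (11,G3,6), (13,G1,7.5), (13,G2,7.5), (15,G3,9), (18,G1,10), (20,G3,11), (21,G1,12.5), (21,G4,12.5), (22,G4,14), (26,G2,15), (29,G2,16)
Step 2: Sum ranks within each group.
R_1 = 33.5 (n_1 = 5)
R_2 = 38.5 (n_2 = 3)
R_3 = 33 (n_3 = 5)
R_4 = 31 (n_4 = 3)
Step 3: H = 12/(N(N+1)) * sum(R_i^2/n_i) - 3(N+1)
     = 12/(16*17) * (33.5^2/5 + 38.5^2/3 + 33^2/5 + 31^2/3) - 3*17
     = 0.044118 * 1256.67 - 51
     = 4.441176.
Step 4: Ties present; correction factor C = 1 - 24/(16^3 - 16) = 0.994118. Corrected H = 4.441176 / 0.994118 = 4.467456.
Step 5: Under H0, H ~ chi^2(3); p-value = 0.215212.
Step 6: alpha = 0.1. fail to reject H0.

H = 4.4675, df = 3, p = 0.215212, fail to reject H0.


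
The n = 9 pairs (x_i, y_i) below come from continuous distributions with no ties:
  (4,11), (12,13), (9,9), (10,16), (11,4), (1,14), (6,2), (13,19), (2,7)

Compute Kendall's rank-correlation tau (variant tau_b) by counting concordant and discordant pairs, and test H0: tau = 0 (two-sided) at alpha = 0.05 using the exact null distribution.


Step 1: Enumerate the 36 unordered pairs (i,j) with i<j and classify each by sign(x_j-x_i) * sign(y_j-y_i).
  (1,2):dx=+8,dy=+2->C; (1,3):dx=+5,dy=-2->D; (1,4):dx=+6,dy=+5->C; (1,5):dx=+7,dy=-7->D
  (1,6):dx=-3,dy=+3->D; (1,7):dx=+2,dy=-9->D; (1,8):dx=+9,dy=+8->C; (1,9):dx=-2,dy=-4->C
  (2,3):dx=-3,dy=-4->C; (2,4):dx=-2,dy=+3->D; (2,5):dx=-1,dy=-9->C; (2,6):dx=-11,dy=+1->D
  (2,7):dx=-6,dy=-11->C; (2,8):dx=+1,dy=+6->C; (2,9):dx=-10,dy=-6->C; (3,4):dx=+1,dy=+7->C
  (3,5):dx=+2,dy=-5->D; (3,6):dx=-8,dy=+5->D; (3,7):dx=-3,dy=-7->C; (3,8):dx=+4,dy=+10->C
  (3,9):dx=-7,dy=-2->C; (4,5):dx=+1,dy=-12->D; (4,6):dx=-9,dy=-2->C; (4,7):dx=-4,dy=-14->C
  (4,8):dx=+3,dy=+3->C; (4,9):dx=-8,dy=-9->C; (5,6):dx=-10,dy=+10->D; (5,7):dx=-5,dy=-2->C
  (5,8):dx=+2,dy=+15->C; (5,9):dx=-9,dy=+3->D; (6,7):dx=+5,dy=-12->D; (6,8):dx=+12,dy=+5->C
  (6,9):dx=+1,dy=-7->D; (7,8):dx=+7,dy=+17->C; (7,9):dx=-4,dy=+5->D; (8,9):dx=-11,dy=-12->C
Step 2: C = 22, D = 14, total pairs = 36.
Step 3: tau = (C - D)/(n(n-1)/2) = (22 - 14)/36 = 0.222222.
Step 4: Exact two-sided p-value (enumerate n! = 362880 permutations of y under H0): p = 0.476709.
Step 5: alpha = 0.05. fail to reject H0.

tau_b = 0.2222 (C=22, D=14), p = 0.476709, fail to reject H0.


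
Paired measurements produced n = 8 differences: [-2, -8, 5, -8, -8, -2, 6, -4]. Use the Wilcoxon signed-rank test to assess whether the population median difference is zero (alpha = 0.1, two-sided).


Step 1: Drop any zero differences (none here) and take |d_i|.
|d| = [2, 8, 5, 8, 8, 2, 6, 4]
Step 2: Midrank |d_i| (ties get averaged ranks).
ranks: |2|->1.5, |8|->7, |5|->4, |8|->7, |8|->7, |2|->1.5, |6|->5, |4|->3
Step 3: Attach original signs; sum ranks with positive sign and with negative sign.
W+ = 4 + 5 = 9
W- = 1.5 + 7 + 7 + 7 + 1.5 + 3 = 27
(Check: W+ + W- = 36 should equal n(n+1)/2 = 36.)
Step 4: Test statistic W = min(W+, W-) = 9.
Step 5: Ties in |d|, so use the tie-corrected normal approximation.
        E[W] = n(n+1)/4 = 8*9/4 = 18.
        Tie groups: |d|=2 (t=2), |d|=8 (t=3); sum(t^3 - t) = 30.
        Var[W] = n(n+1)(2n+1)/24 - sum(t^3-t)/48 = 1224/24 - 30/48 = 50.375.
        z = (W - E[W]) / sqrt(Var[W]) = (9 - 18) / 7.0975 = -1.2680.
        Two-sided p = 2*Phi(z) = 0.204782.
Step 6: alpha = 0.1. fail to reject H0.

W+ = 9, W- = 27, W = min = 9, p = 0.204782, fail to reject H0.


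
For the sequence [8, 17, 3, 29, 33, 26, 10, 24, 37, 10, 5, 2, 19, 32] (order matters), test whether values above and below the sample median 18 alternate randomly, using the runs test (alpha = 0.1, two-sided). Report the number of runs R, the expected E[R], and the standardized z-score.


Step 1: Compute median = 18; label A = above, B = below.
Labels in order: BBBAAABAABBBAA  (n_A = 7, n_B = 7)
Step 2: Count runs R = 6.
Step 3: Under H0 (random ordering), E[R] = 2*n_A*n_B/(n_A+n_B) + 1 = 2*7*7/14 + 1 = 8.0000.
        Var[R] = 2*n_A*n_B*(2*n_A*n_B - n_A - n_B) / ((n_A+n_B)^2 * (n_A+n_B-1)) = 8232/2548 = 3.2308.
        SD[R] = 1.7974.
Step 4: Continuity-corrected z = (R + 0.5 - E[R]) / SD[R] = (6 + 0.5 - 8.0000) / 1.7974 = -0.8345.
Step 5: Two-sided p-value via normal approximation = 2*(1 - Phi(|z|)) = 0.403986.
Step 6: alpha = 0.1. fail to reject H0.

R = 6, z = -0.8345, p = 0.403986, fail to reject H0.


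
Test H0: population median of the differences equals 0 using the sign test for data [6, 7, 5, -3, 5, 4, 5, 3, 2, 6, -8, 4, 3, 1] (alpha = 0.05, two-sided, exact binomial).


Step 1: Discard zero differences. Original n = 14; n_eff = number of nonzero differences = 14.
Nonzero differences (with sign): +6, +7, +5, -3, +5, +4, +5, +3, +2, +6, -8, +4, +3, +1
Step 2: Count signs: positive = 12, negative = 2.
Step 3: Under H0: P(positive) = 0.5, so the number of positives S ~ Bin(14, 0.5).
Step 4: Two-sided exact p-value = sum of Bin(14,0.5) probabilities at or below the observed probability = 0.012939.
Step 5: alpha = 0.05. reject H0.

n_eff = 14, pos = 12, neg = 2, p = 0.012939, reject H0.


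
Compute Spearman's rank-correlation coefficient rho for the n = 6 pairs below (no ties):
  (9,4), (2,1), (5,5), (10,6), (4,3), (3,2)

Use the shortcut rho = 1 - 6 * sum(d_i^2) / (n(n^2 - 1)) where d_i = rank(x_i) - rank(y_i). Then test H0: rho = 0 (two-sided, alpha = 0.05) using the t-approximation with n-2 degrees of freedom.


Step 1: Rank x and y separately (midranks; no ties here).
rank(x): 9->5, 2->1, 5->4, 10->6, 4->3, 3->2
rank(y): 4->4, 1->1, 5->5, 6->6, 3->3, 2->2
Step 2: d_i = R_x(i) - R_y(i); compute d_i^2.
  (5-4)^2=1, (1-1)^2=0, (4-5)^2=1, (6-6)^2=0, (3-3)^2=0, (2-2)^2=0
sum(d^2) = 2.
Step 3: rho = 1 - 6*2 / (6*(6^2 - 1)) = 1 - 12/210 = 0.942857.
Step 4: Under H0, t = rho * sqrt((n-2)/(1-rho^2)) = 5.6595 ~ t(4).
Step 5: Two-sided p-value from the t-distribution with 4 df = 0.004805.
Step 6: alpha = 0.05. reject H0.

rho = 0.9429, p = 0.004805, reject H0 at alpha = 0.05.


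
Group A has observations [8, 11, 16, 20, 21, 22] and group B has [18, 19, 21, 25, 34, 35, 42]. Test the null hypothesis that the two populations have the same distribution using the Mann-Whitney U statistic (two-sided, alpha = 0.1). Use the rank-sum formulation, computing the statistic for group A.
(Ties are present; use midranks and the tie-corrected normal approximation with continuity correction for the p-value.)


Step 1: Combine and sort all 13 observations; assign midranks.
sorted (value, group): (8,X), (11,X), (16,X), (18,Y), (19,Y), (20,X), (21,X), (21,Y), (22,X), (25,Y), (34,Y), (35,Y), (42,Y)
ranks: 8->1, 11->2, 16->3, 18->4, 19->5, 20->6, 21->7.5, 21->7.5, 22->9, 25->10, 34->11, 35->12, 42->13
Step 2: Rank sum for X: R1 = 1 + 2 + 3 + 6 + 7.5 + 9 = 28.5.
Step 3: U_X = R1 - n1(n1+1)/2 = 28.5 - 6*7/2 = 28.5 - 21 = 7.5.
       U_Y = n1*n2 - U_X = 42 - 7.5 = 34.5.
Step 4: Ties are present, so use the tie-corrected normal approximation (with continuity correction) for the p-value.
Step 5: p-value = 0.062928; compare to alpha = 0.1. reject H0.

U_X = 7.5, p = 0.062928, reject H0 at alpha = 0.1.


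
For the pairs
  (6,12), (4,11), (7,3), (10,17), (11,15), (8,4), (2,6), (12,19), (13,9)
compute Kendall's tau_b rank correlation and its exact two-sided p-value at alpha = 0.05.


Step 1: Enumerate the 36 unordered pairs (i,j) with i<j and classify each by sign(x_j-x_i) * sign(y_j-y_i).
  (1,2):dx=-2,dy=-1->C; (1,3):dx=+1,dy=-9->D; (1,4):dx=+4,dy=+5->C; (1,5):dx=+5,dy=+3->C
  (1,6):dx=+2,dy=-8->D; (1,7):dx=-4,dy=-6->C; (1,8):dx=+6,dy=+7->C; (1,9):dx=+7,dy=-3->D
  (2,3):dx=+3,dy=-8->D; (2,4):dx=+6,dy=+6->C; (2,5):dx=+7,dy=+4->C; (2,6):dx=+4,dy=-7->D
  (2,7):dx=-2,dy=-5->C; (2,8):dx=+8,dy=+8->C; (2,9):dx=+9,dy=-2->D; (3,4):dx=+3,dy=+14->C
  (3,5):dx=+4,dy=+12->C; (3,6):dx=+1,dy=+1->C; (3,7):dx=-5,dy=+3->D; (3,8):dx=+5,dy=+16->C
  (3,9):dx=+6,dy=+6->C; (4,5):dx=+1,dy=-2->D; (4,6):dx=-2,dy=-13->C; (4,7):dx=-8,dy=-11->C
  (4,8):dx=+2,dy=+2->C; (4,9):dx=+3,dy=-8->D; (5,6):dx=-3,dy=-11->C; (5,7):dx=-9,dy=-9->C
  (5,8):dx=+1,dy=+4->C; (5,9):dx=+2,dy=-6->D; (6,7):dx=-6,dy=+2->D; (6,8):dx=+4,dy=+15->C
  (6,9):dx=+5,dy=+5->C; (7,8):dx=+10,dy=+13->C; (7,9):dx=+11,dy=+3->C; (8,9):dx=+1,dy=-10->D
Step 2: C = 24, D = 12, total pairs = 36.
Step 3: tau = (C - D)/(n(n-1)/2) = (24 - 12)/36 = 0.333333.
Step 4: Exact two-sided p-value (enumerate n! = 362880 permutations of y under H0): p = 0.259518.
Step 5: alpha = 0.05. fail to reject H0.

tau_b = 0.3333 (C=24, D=12), p = 0.259518, fail to reject H0.


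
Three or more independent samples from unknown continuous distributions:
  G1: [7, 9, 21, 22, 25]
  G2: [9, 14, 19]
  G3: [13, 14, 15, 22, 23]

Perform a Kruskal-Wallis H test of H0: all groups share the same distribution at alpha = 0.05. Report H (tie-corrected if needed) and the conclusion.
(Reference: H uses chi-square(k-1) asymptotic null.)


Step 1: Combine all N = 13 observations and assign midranks.
sorted (value, group, rank): (7,G1,1), (9,G1,2.5), (9,G2,2.5), (13,G3,4), (14,G2,5.5), (14,G3,5.5), (15,G3,7), (19,G2,8), (21,G1,9), (22,G1,10.5), (22,G3,10.5), (23,G3,12), (25,G1,13)
Step 2: Sum ranks within each group.
R_1 = 36 (n_1 = 5)
R_2 = 16 (n_2 = 3)
R_3 = 39 (n_3 = 5)
Step 3: H = 12/(N(N+1)) * sum(R_i^2/n_i) - 3(N+1)
     = 12/(13*14) * (36^2/5 + 16^2/3 + 39^2/5) - 3*14
     = 0.065934 * 648.733 - 42
     = 0.773626.
Step 4: Ties present; correction factor C = 1 - 18/(13^3 - 13) = 0.991758. Corrected H = 0.773626 / 0.991758 = 0.780055.
Step 5: Under H0, H ~ chi^2(2); p-value = 0.677038.
Step 6: alpha = 0.05. fail to reject H0.

H = 0.7801, df = 2, p = 0.677038, fail to reject H0.


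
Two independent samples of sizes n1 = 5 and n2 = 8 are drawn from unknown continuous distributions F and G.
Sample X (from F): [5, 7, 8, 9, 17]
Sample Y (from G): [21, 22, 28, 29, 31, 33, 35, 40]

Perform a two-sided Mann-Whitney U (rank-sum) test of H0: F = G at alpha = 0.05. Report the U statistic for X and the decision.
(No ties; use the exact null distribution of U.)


Step 1: Combine and sort all 13 observations; assign midranks.
sorted (value, group): (5,X), (7,X), (8,X), (9,X), (17,X), (21,Y), (22,Y), (28,Y), (29,Y), (31,Y), (33,Y), (35,Y), (40,Y)
ranks: 5->1, 7->2, 8->3, 9->4, 17->5, 21->6, 22->7, 28->8, 29->9, 31->10, 33->11, 35->12, 40->13
Step 2: Rank sum for X: R1 = 1 + 2 + 3 + 4 + 5 = 15.
Step 3: U_X = R1 - n1(n1+1)/2 = 15 - 5*6/2 = 15 - 15 = 0.
       U_Y = n1*n2 - U_X = 40 - 0 = 40.
Step 4: No ties, so the exact null distribution of U (based on enumerating the C(13,5) = 1287 equally likely rank assignments) gives the two-sided p-value.
Step 5: p-value = 0.001554; compare to alpha = 0.05. reject H0.

U_X = 0, p = 0.001554, reject H0 at alpha = 0.05.


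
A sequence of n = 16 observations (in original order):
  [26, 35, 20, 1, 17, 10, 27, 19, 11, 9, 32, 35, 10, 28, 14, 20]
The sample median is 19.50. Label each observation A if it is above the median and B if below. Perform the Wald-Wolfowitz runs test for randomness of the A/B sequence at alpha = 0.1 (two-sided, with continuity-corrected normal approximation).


Step 1: Compute median = 19.50; label A = above, B = below.
Labels in order: AAABBBABBBAABABA  (n_A = 8, n_B = 8)
Step 2: Count runs R = 9.
Step 3: Under H0 (random ordering), E[R] = 2*n_A*n_B/(n_A+n_B) + 1 = 2*8*8/16 + 1 = 9.0000.
        Var[R] = 2*n_A*n_B*(2*n_A*n_B - n_A - n_B) / ((n_A+n_B)^2 * (n_A+n_B-1)) = 14336/3840 = 3.7333.
        SD[R] = 1.9322.
Step 4: R = E[R], so z = 0 with no continuity correction.
Step 5: Two-sided p-value via normal approximation = 2*(1 - Phi(|z|)) = 1.000000.
Step 6: alpha = 0.1. fail to reject H0.

R = 9, z = 0.0000, p = 1.000000, fail to reject H0.


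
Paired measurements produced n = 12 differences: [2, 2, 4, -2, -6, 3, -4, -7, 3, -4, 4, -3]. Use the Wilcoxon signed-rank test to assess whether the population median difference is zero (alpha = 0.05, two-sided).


Step 1: Drop any zero differences (none here) and take |d_i|.
|d| = [2, 2, 4, 2, 6, 3, 4, 7, 3, 4, 4, 3]
Step 2: Midrank |d_i| (ties get averaged ranks).
ranks: |2|->2, |2|->2, |4|->8.5, |2|->2, |6|->11, |3|->5, |4|->8.5, |7|->12, |3|->5, |4|->8.5, |4|->8.5, |3|->5
Step 3: Attach original signs; sum ranks with positive sign and with negative sign.
W+ = 2 + 2 + 8.5 + 5 + 5 + 8.5 = 31
W- = 2 + 11 + 8.5 + 12 + 8.5 + 5 = 47
(Check: W+ + W- = 78 should equal n(n+1)/2 = 78.)
Step 4: Test statistic W = min(W+, W-) = 31.
Step 5: Ties in |d|, so use the tie-corrected normal approximation.
        E[W] = n(n+1)/4 = 12*13/4 = 39.
        Tie groups: |d|=2 (t=3), |d|=3 (t=3), |d|=4 (t=4); sum(t^3 - t) = 108.
        Var[W] = n(n+1)(2n+1)/24 - sum(t^3-t)/48 = 3900/24 - 108/48 = 160.25.
        z = (W - E[W]) / sqrt(Var[W]) = (31 - 39) / 12.6590 = -0.6320.
        Two-sided p = 2*Phi(z) = 0.527412.
Step 6: alpha = 0.05. fail to reject H0.

W+ = 31, W- = 47, W = min = 31, p = 0.527412, fail to reject H0.


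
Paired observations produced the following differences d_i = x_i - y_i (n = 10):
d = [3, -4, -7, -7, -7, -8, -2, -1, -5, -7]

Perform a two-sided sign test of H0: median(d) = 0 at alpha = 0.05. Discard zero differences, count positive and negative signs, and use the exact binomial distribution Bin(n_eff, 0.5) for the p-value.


Step 1: Discard zero differences. Original n = 10; n_eff = number of nonzero differences = 10.
Nonzero differences (with sign): +3, -4, -7, -7, -7, -8, -2, -1, -5, -7
Step 2: Count signs: positive = 1, negative = 9.
Step 3: Under H0: P(positive) = 0.5, so the number of positives S ~ Bin(10, 0.5).
Step 4: Two-sided exact p-value = sum of Bin(10,0.5) probabilities at or below the observed probability = 0.021484.
Step 5: alpha = 0.05. reject H0.

n_eff = 10, pos = 1, neg = 9, p = 0.021484, reject H0.


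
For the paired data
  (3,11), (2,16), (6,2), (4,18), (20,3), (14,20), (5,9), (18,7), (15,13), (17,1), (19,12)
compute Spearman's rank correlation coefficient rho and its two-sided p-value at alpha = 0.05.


Step 1: Rank x and y separately (midranks; no ties here).
rank(x): 3->2, 2->1, 6->5, 4->3, 20->11, 14->6, 5->4, 18->9, 15->7, 17->8, 19->10
rank(y): 11->6, 16->9, 2->2, 18->10, 3->3, 20->11, 9->5, 7->4, 13->8, 1->1, 12->7
Step 2: d_i = R_x(i) - R_y(i); compute d_i^2.
  (2-6)^2=16, (1-9)^2=64, (5-2)^2=9, (3-10)^2=49, (11-3)^2=64, (6-11)^2=25, (4-5)^2=1, (9-4)^2=25, (7-8)^2=1, (8-1)^2=49, (10-7)^2=9
sum(d^2) = 312.
Step 3: rho = 1 - 6*312 / (11*(11^2 - 1)) = 1 - 1872/1320 = -0.418182.
Step 4: Under H0, t = rho * sqrt((n-2)/(1-rho^2)) = -1.3811 ~ t(9).
Step 5: Two-sided p-value from the t-distribution with 9 df = 0.200570.
Step 6: alpha = 0.05. fail to reject H0.

rho = -0.4182, p = 0.200570, fail to reject H0 at alpha = 0.05.


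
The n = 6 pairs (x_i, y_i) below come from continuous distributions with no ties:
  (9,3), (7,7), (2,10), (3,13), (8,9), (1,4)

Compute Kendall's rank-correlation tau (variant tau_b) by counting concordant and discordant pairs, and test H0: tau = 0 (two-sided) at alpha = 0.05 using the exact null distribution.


Step 1: Enumerate the 15 unordered pairs (i,j) with i<j and classify each by sign(x_j-x_i) * sign(y_j-y_i).
  (1,2):dx=-2,dy=+4->D; (1,3):dx=-7,dy=+7->D; (1,4):dx=-6,dy=+10->D; (1,5):dx=-1,dy=+6->D
  (1,6):dx=-8,dy=+1->D; (2,3):dx=-5,dy=+3->D; (2,4):dx=-4,dy=+6->D; (2,5):dx=+1,dy=+2->C
  (2,6):dx=-6,dy=-3->C; (3,4):dx=+1,dy=+3->C; (3,5):dx=+6,dy=-1->D; (3,6):dx=-1,dy=-6->C
  (4,5):dx=+5,dy=-4->D; (4,6):dx=-2,dy=-9->C; (5,6):dx=-7,dy=-5->C
Step 2: C = 6, D = 9, total pairs = 15.
Step 3: tau = (C - D)/(n(n-1)/2) = (6 - 9)/15 = -0.200000.
Step 4: Exact two-sided p-value (enumerate n! = 720 permutations of y under H0): p = 0.719444.
Step 5: alpha = 0.05. fail to reject H0.

tau_b = -0.2000 (C=6, D=9), p = 0.719444, fail to reject H0.


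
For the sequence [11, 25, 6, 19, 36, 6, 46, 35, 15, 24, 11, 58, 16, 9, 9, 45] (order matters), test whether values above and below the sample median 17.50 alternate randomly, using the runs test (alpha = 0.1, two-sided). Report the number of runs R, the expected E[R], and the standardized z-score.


Step 1: Compute median = 17.50; label A = above, B = below.
Labels in order: BABAABAABABABBBA  (n_A = 8, n_B = 8)
Step 2: Count runs R = 12.
Step 3: Under H0 (random ordering), E[R] = 2*n_A*n_B/(n_A+n_B) + 1 = 2*8*8/16 + 1 = 9.0000.
        Var[R] = 2*n_A*n_B*(2*n_A*n_B - n_A - n_B) / ((n_A+n_B)^2 * (n_A+n_B-1)) = 14336/3840 = 3.7333.
        SD[R] = 1.9322.
Step 4: Continuity-corrected z = (R - 0.5 - E[R]) / SD[R] = (12 - 0.5 - 9.0000) / 1.9322 = 1.2939.
Step 5: Two-sided p-value via normal approximation = 2*(1 - Phi(|z|)) = 0.195709.
Step 6: alpha = 0.1. fail to reject H0.

R = 12, z = 1.2939, p = 0.195709, fail to reject H0.


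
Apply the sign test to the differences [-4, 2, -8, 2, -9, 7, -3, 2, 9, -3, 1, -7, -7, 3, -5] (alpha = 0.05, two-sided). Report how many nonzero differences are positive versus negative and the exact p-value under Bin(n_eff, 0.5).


Step 1: Discard zero differences. Original n = 15; n_eff = number of nonzero differences = 15.
Nonzero differences (with sign): -4, +2, -8, +2, -9, +7, -3, +2, +9, -3, +1, -7, -7, +3, -5
Step 2: Count signs: positive = 7, negative = 8.
Step 3: Under H0: P(positive) = 0.5, so the number of positives S ~ Bin(15, 0.5).
Step 4: Two-sided exact p-value = sum of Bin(15,0.5) probabilities at or below the observed probability = 1.000000.
Step 5: alpha = 0.05. fail to reject H0.

n_eff = 15, pos = 7, neg = 8, p = 1.000000, fail to reject H0.


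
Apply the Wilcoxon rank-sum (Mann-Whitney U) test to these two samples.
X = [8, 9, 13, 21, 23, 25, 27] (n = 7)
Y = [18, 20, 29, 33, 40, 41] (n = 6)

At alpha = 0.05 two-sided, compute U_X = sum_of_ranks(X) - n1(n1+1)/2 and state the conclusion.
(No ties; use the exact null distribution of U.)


Step 1: Combine and sort all 13 observations; assign midranks.
sorted (value, group): (8,X), (9,X), (13,X), (18,Y), (20,Y), (21,X), (23,X), (25,X), (27,X), (29,Y), (33,Y), (40,Y), (41,Y)
ranks: 8->1, 9->2, 13->3, 18->4, 20->5, 21->6, 23->7, 25->8, 27->9, 29->10, 33->11, 40->12, 41->13
Step 2: Rank sum for X: R1 = 1 + 2 + 3 + 6 + 7 + 8 + 9 = 36.
Step 3: U_X = R1 - n1(n1+1)/2 = 36 - 7*8/2 = 36 - 28 = 8.
       U_Y = n1*n2 - U_X = 42 - 8 = 34.
Step 4: No ties, so the exact null distribution of U (based on enumerating the C(13,7) = 1716 equally likely rank assignments) gives the two-sided p-value.
Step 5: p-value = 0.073427; compare to alpha = 0.05. fail to reject H0.

U_X = 8, p = 0.073427, fail to reject H0 at alpha = 0.05.


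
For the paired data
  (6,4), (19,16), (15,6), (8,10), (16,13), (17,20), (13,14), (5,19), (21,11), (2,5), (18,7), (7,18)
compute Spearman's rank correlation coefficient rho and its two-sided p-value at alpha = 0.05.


Step 1: Rank x and y separately (midranks; no ties here).
rank(x): 6->3, 19->11, 15->7, 8->5, 16->8, 17->9, 13->6, 5->2, 21->12, 2->1, 18->10, 7->4
rank(y): 4->1, 16->9, 6->3, 10->5, 13->7, 20->12, 14->8, 19->11, 11->6, 5->2, 7->4, 18->10
Step 2: d_i = R_x(i) - R_y(i); compute d_i^2.
  (3-1)^2=4, (11-9)^2=4, (7-3)^2=16, (5-5)^2=0, (8-7)^2=1, (9-12)^2=9, (6-8)^2=4, (2-11)^2=81, (12-6)^2=36, (1-2)^2=1, (10-4)^2=36, (4-10)^2=36
sum(d^2) = 228.
Step 3: rho = 1 - 6*228 / (12*(12^2 - 1)) = 1 - 1368/1716 = 0.202797.
Step 4: Under H0, t = rho * sqrt((n-2)/(1-rho^2)) = 0.6549 ~ t(10).
Step 5: Two-sided p-value from the t-distribution with 10 df = 0.527302.
Step 6: alpha = 0.05. fail to reject H0.

rho = 0.2028, p = 0.527302, fail to reject H0 at alpha = 0.05.


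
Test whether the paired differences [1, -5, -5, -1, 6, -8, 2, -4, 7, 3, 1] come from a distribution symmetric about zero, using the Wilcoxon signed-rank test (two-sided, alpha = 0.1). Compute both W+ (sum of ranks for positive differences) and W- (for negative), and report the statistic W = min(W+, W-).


Step 1: Drop any zero differences (none here) and take |d_i|.
|d| = [1, 5, 5, 1, 6, 8, 2, 4, 7, 3, 1]
Step 2: Midrank |d_i| (ties get averaged ranks).
ranks: |1|->2, |5|->7.5, |5|->7.5, |1|->2, |6|->9, |8|->11, |2|->4, |4|->6, |7|->10, |3|->5, |1|->2
Step 3: Attach original signs; sum ranks with positive sign and with negative sign.
W+ = 2 + 9 + 4 + 10 + 5 + 2 = 32
W- = 7.5 + 7.5 + 2 + 11 + 6 = 34
(Check: W+ + W- = 66 should equal n(n+1)/2 = 66.)
Step 4: Test statistic W = min(W+, W-) = 32.
Step 5: Ties in |d|, so use the tie-corrected normal approximation.
        E[W] = n(n+1)/4 = 11*12/4 = 33.
        Tie groups: |d|=1 (t=3), |d|=5 (t=2); sum(t^3 - t) = 30.
        Var[W] = n(n+1)(2n+1)/24 - sum(t^3-t)/48 = 3036/24 - 30/48 = 125.875.
        z = (W - E[W]) / sqrt(Var[W]) = (32 - 33) / 11.2194 = -0.0891.
        Two-sided p = 2*Phi(z) = 0.928978.
Step 6: alpha = 0.1. fail to reject H0.

W+ = 32, W- = 34, W = min = 32, p = 0.928978, fail to reject H0.


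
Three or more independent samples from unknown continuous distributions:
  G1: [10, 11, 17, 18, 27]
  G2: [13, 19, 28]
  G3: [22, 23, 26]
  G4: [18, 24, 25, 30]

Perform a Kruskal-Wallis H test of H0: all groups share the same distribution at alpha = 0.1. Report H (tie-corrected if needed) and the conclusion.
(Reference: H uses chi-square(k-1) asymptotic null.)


Step 1: Combine all N = 15 observations and assign midranks.
sorted (value, group, rank): (10,G1,1), (11,G1,2), (13,G2,3), (17,G1,4), (18,G1,5.5), (18,G4,5.5), (19,G2,7), (22,G3,8), (23,G3,9), (24,G4,10), (25,G4,11), (26,G3,12), (27,G1,13), (28,G2,14), (30,G4,15)
Step 2: Sum ranks within each group.
R_1 = 25.5 (n_1 = 5)
R_2 = 24 (n_2 = 3)
R_3 = 29 (n_3 = 3)
R_4 = 41.5 (n_4 = 4)
Step 3: H = 12/(N(N+1)) * sum(R_i^2/n_i) - 3(N+1)
     = 12/(15*16) * (25.5^2/5 + 24^2/3 + 29^2/3 + 41.5^2/4) - 3*16
     = 0.050000 * 1032.95 - 48
     = 3.647292.
Step 4: Ties present; correction factor C = 1 - 6/(15^3 - 15) = 0.998214. Corrected H = 3.647292 / 0.998214 = 3.653816.
Step 5: Under H0, H ~ chi^2(3); p-value = 0.301354.
Step 6: alpha = 0.1. fail to reject H0.

H = 3.6538, df = 3, p = 0.301354, fail to reject H0.


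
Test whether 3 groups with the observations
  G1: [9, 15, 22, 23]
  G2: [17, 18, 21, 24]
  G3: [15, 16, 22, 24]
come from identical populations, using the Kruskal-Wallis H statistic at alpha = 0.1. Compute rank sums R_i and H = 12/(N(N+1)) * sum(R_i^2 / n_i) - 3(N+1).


Step 1: Combine all N = 12 observations and assign midranks.
sorted (value, group, rank): (9,G1,1), (15,G1,2.5), (15,G3,2.5), (16,G3,4), (17,G2,5), (18,G2,6), (21,G2,7), (22,G1,8.5), (22,G3,8.5), (23,G1,10), (24,G2,11.5), (24,G3,11.5)
Step 2: Sum ranks within each group.
R_1 = 22 (n_1 = 4)
R_2 = 29.5 (n_2 = 4)
R_3 = 26.5 (n_3 = 4)
Step 3: H = 12/(N(N+1)) * sum(R_i^2/n_i) - 3(N+1)
     = 12/(12*13) * (22^2/4 + 29.5^2/4 + 26.5^2/4) - 3*13
     = 0.076923 * 514.125 - 39
     = 0.548077.
Step 4: Ties present; correction factor C = 1 - 18/(12^3 - 12) = 0.989510. Corrected H = 0.548077 / 0.989510 = 0.553887.
Step 5: Under H0, H ~ chi^2(2); p-value = 0.758097.
Step 6: alpha = 0.1. fail to reject H0.

H = 0.5539, df = 2, p = 0.758097, fail to reject H0.
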